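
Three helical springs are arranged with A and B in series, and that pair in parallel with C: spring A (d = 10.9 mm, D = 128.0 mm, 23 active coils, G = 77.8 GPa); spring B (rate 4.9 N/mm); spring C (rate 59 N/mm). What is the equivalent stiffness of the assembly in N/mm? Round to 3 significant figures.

60.8 N/mm

k_A = Gd⁴/(8D³N_a) = (77.8×10³)(10.9⁴)/(8·128.0³·23) = 2.846 N/mm
Springs A,B series: k_AB = 1/(1/2.846+1/4.9) = 1.8003 N/mm; parallel with C: k_eq = 1.8003+59 = 60.8 N/mm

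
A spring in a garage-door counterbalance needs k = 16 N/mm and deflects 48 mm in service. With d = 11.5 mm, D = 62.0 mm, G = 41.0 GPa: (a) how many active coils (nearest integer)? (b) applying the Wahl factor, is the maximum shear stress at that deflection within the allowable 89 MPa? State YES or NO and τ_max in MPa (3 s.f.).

N_a = Gd⁴/(8D³k) = (41.0×10³)(11.5⁴)/(8·62.0³·16) = 23.51 → N_a = 24
Actual rate k = Gd⁴/(8D³·24) = 15.671 N/mm
Working load F = kδ = 15.671·48 = 752.21 N
C = 62.0/11.5 = 5.3913; K_W = (4C−1)/(4C−4)+0.615/C = 1.2849
τ_max = K_W·8FD/(πd³) = 1.2849·78.087 = 100.33 MPa
τ_max > 89 MPa → exceeds allowable

(a) 24 coils; (b) NO, τ_max = 100 MPa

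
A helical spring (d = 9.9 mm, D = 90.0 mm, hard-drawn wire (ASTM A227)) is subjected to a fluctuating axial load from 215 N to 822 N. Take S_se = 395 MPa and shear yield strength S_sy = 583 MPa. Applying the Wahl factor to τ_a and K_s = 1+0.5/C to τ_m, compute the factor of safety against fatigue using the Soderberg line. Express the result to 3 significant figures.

C = D/d = 90.0/9.9 = 9.0909; K_W = (4C−1)/(4C−4)+0.615/C = 1.1603; K_s = 1+0.5/C = 1.0550
F_a = (F_max−F_min)/2 = 303.5 N; F_m = (F_max+F_min)/2 = 518.5 N
τ_a = K_W·8F_aD/(πd³) = 1.1603 × 71.686 = 83.181 MPa
τ_m = K_s·8F_mD/(πd³) = 1.0550 × 122.47 = 129.2 MPa
Soderberg: 1/n_f = τ_a/S_se + τ_m/S_sy = 83.181/395 + 129.2/583 = 0.21058 + 0.22162 = 0.4322
n_f = 1/0.4322 = 2.314

2.31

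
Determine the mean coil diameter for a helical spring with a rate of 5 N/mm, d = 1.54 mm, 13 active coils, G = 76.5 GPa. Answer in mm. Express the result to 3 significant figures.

D = (Gd⁴/(8N_a·k))^(1/3) = (76.5×10³·1.54⁴/(8·13·5))^(1/3)
  = (827.449)^(1/3) = 9.3882 mm

9.39 mm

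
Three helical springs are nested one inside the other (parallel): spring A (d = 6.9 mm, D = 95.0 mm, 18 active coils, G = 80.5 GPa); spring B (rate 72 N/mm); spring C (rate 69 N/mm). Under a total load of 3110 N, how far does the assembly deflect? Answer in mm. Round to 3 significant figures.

21.8 mm

k_A = Gd⁴/(8D³N_a) = (80.5×10³)(6.9⁴)/(8·95.0³·18) = 1.4779 N/mm
Parallel: k_eq = 1.4779 + 72 + 69 = 142.48 N/mm
δ = F/k_eq = 3110/142.48 = 21.828 mm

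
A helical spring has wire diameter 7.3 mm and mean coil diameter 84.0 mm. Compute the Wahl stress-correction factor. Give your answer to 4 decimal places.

C = D/d = 84.0/7.3 = 11.5068
K_W = (4C−1)/(4C−4) + 0.615/C = 45.027/42.027 + 0.0534 = 1.1248

1.1248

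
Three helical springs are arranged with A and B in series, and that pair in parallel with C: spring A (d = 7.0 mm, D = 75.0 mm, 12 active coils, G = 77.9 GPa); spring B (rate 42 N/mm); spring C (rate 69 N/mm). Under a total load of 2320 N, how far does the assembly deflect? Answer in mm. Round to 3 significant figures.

31.7 mm

k_A = Gd⁴/(8D³N_a) = (77.9×10³)(7.0⁴)/(8·75.0³·12) = 4.6182 N/mm
Springs A,B series: k_AB = 1/(1/4.6182+1/42) = 4.1607 N/mm; parallel with C: k_eq = 4.1607+69 = 73.161 N/mm
δ = F/k_eq = 2320/73.161 = 31.711 mm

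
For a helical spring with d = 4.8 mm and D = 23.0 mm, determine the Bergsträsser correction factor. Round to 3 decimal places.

C = D/d = 23.0/4.8 = 4.7917
K_B = (4C+2)/(4C−3) = 21.167/16.167 = 1.3093

1.309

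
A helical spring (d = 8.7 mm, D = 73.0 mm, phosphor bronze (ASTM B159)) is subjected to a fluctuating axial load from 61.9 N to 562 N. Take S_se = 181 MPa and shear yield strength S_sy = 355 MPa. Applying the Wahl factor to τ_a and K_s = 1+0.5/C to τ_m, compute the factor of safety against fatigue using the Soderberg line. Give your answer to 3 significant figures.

1.39

C = D/d = 73.0/8.7 = 8.3908; K_W = (4C−1)/(4C−4)+0.615/C = 1.1748; K_s = 1+0.5/C = 1.0596
F_a = (F_max−F_min)/2 = 250.05 N; F_m = (F_max+F_min)/2 = 311.95 N
τ_a = K_W·8F_aD/(πd³) = 1.1748 × 70.588 = 82.925 MPa
τ_m = K_s·8F_mD/(πd³) = 1.0596 × 88.062 = 93.31 MPa
Soderberg: 1/n_f = τ_a/S_se + τ_m/S_sy = 82.925/181 + 93.31/355 = 0.45815 + 0.26284 = 0.72099
n_f = 1/0.72099 = 1.387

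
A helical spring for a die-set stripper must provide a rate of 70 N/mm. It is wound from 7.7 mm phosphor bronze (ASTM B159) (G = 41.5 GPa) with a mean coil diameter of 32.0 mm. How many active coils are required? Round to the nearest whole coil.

N_a = Gd⁴/(8D³k) = (41.5×10³ × 7.7⁴)/(8 × 32.0³ × 70)
    = 1.45885e+08 / 1.83501e+07 = 7.95 → 8 coils

8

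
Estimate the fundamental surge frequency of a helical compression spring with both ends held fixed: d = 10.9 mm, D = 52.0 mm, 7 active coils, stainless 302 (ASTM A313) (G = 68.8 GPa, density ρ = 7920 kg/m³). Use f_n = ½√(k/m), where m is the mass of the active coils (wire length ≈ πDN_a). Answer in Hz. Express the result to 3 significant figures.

191 Hz

k = Gd⁴/(8D³N_a) = (68.8×10³)(10.9⁴)/(8·52.0³·7) = 123.34 N/mm = 1.2334e+05 N/m
Wire length L = πDN_a = π·52.0·7 = 1143.5 mm
m = ρ·(πd²/4)·L = 7920 × 93.313×10⁻⁶ m² × 1.1435 m = 0.84512 kg
f_n = ½√(k/m) = 0.5·√(1.2334e+05/0.84512) = 0.5·√(1.4594e+05) = 191.01 Hz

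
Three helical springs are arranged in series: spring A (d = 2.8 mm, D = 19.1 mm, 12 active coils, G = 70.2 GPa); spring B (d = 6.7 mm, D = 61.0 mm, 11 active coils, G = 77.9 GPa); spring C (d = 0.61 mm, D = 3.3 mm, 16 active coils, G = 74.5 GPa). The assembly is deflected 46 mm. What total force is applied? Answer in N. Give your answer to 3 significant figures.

63.2 N

k_A = Gd⁴/(8D³N_a) = (70.2×10³)(2.8⁴)/(8·19.1³·12) = 6.4506 N/mm
k_B = Gd⁴/(8D³N_a) = (77.9×10³)(6.7⁴)/(8·61.0³·11) = 7.8589 N/mm
k_C = Gd⁴/(8D³N_a) = (74.5×10³)(0.61⁴)/(8·3.3³·16) = 2.2425 N/mm
Series: 1/k_eq = 1/6.4506 + 1/7.8589 + 1/2.2425 = 0.72821; k_eq = 1.3732 N/mm
F = k_eq·δ = 1.3732·46 = 63.169 N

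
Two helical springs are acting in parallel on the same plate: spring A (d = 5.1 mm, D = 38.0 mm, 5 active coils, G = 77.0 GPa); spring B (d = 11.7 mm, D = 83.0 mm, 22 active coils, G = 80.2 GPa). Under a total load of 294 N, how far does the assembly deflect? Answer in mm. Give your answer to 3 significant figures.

k_A = Gd⁴/(8D³N_a) = (77.0×10³)(5.1⁴)/(8·38.0³·5) = 23.733 N/mm
k_B = Gd⁴/(8D³N_a) = (80.2×10³)(11.7⁴)/(8·83.0³·22) = 14.934 N/mm
Parallel: k_eq = 23.733 + 14.934 = 38.667 N/mm
δ = F/k_eq = 294/38.667 = 7.6033 mm

7.60 mm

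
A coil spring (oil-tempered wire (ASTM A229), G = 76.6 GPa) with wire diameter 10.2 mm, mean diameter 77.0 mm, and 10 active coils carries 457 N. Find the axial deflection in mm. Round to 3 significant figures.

k = Gd⁴/(8D³N_a) = (76.6×10³)(10.2⁴)/(8·77.0³·10) = 22.702 N/mm
δ = F/k = 457 / 22.702 = 20.13 mm

20.1 mm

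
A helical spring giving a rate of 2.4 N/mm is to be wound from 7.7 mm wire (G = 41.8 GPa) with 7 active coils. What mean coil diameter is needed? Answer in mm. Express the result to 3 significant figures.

103 mm

D = (Gd⁴/(8N_a·k))^(1/3) = (41.8×10³·7.7⁴/(8·7·2.4))^(1/3)
  = (1.0933e+06)^(1/3) = 103.0180 mm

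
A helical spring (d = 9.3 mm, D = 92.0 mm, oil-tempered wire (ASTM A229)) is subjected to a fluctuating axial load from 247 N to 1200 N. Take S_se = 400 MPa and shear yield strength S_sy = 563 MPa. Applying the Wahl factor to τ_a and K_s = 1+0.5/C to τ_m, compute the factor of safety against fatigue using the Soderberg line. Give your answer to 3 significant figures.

C = D/d = 92.0/9.3 = 9.8925; K_W = (4C−1)/(4C−4)+0.615/C = 1.1465; K_s = 1+0.5/C = 1.0505
F_a = (F_max−F_min)/2 = 476.5 N; F_m = (F_max+F_min)/2 = 723.5 N
τ_a = K_W·8F_aD/(πd³) = 1.1465 × 138.78 = 159.12 MPa
τ_m = K_s·8F_mD/(πd³) = 1.0505 × 210.73 = 221.38 MPa
Soderberg: 1/n_f = τ_a/S_se + τ_m/S_sy = 159.12/400 + 221.38/563 = 0.39780 + 0.39321 = 0.791
n_f = 1/0.791 = 1.264

1.26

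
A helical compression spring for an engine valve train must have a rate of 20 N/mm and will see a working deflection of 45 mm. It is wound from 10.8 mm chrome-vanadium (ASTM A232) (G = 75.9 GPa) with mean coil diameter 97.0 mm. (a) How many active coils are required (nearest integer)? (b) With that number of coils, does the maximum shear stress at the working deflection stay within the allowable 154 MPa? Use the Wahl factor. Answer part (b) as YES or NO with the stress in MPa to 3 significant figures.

N_a = Gd⁴/(8D³k) = (75.9×10³)(10.8⁴)/(8·97.0³·20) = 7.071 → N_a = 7
Actual rate k = Gd⁴/(8D³·7) = 20.204 N/mm
Working load F = kδ = 20.204·45 = 909.17 N
C = 97.0/10.8 = 8.9815; K_W = (4C−1)/(4C−4)+0.615/C = 1.1624
τ_max = K_W·8FD/(πd³) = 1.1624·178.27 = 207.23 MPa
τ_max > 154 MPa → exceeds allowable

(a) 7 coils; (b) NO, τ_max = 207 MPa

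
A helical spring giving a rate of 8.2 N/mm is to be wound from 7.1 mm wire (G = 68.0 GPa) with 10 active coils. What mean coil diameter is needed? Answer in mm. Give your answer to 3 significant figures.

64.1 mm

D = (Gd⁴/(8N_a·k))^(1/3) = (68.0×10³·7.1⁴/(8·10·8.2))^(1/3)
  = (263414)^(1/3) = 64.1032 mm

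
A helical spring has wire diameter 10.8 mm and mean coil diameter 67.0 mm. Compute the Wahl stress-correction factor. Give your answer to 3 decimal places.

1.243

C = D/d = 67.0/10.8 = 6.2037
K_W = (4C−1)/(4C−4) + 0.615/C = 23.815/20.815 + 0.0991 = 1.2433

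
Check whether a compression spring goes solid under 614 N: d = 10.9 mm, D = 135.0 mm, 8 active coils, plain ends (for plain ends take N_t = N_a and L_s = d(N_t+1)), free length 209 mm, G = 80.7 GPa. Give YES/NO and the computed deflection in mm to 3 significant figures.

k = Gd⁴/(8D³N_a) = (80.7×10³)(10.9⁴)/(8·135.0³·8) = 7.2343 N/mm
N_t = 8; L_s = 10.9·9 = 98.1 mm; δ_solid = L₀ − L_s = 209 − 98.1 = 110.9 mm
δ = F/k = 614/7.2343 = 84.873 mm
δ < δ_solid → spring does not go solid

NO, δ = 84.9 mm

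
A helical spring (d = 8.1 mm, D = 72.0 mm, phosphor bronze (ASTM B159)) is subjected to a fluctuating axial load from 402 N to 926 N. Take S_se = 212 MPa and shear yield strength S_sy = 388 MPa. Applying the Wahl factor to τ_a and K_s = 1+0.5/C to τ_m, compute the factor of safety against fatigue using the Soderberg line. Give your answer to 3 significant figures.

C = D/d = 72.0/8.1 = 8.8889; K_W = (4C−1)/(4C−4)+0.615/C = 1.1643; K_s = 1+0.5/C = 1.0562
F_a = (F_max−F_min)/2 = 262 N; F_m = (F_max+F_min)/2 = 664 N
τ_a = K_W·8F_aD/(πd³) = 1.1643 × 90.39 = 105.24 MPa
τ_m = K_s·8F_mD/(πd³) = 1.0562 × 229.08 = 241.96 MPa
Soderberg: 1/n_f = τ_a/S_se + τ_m/S_sy = 105.24/212 + 241.96/388 = 0.49640 + 0.62362 = 1.12
n_f = 1/1.12 = 0.8928

0.893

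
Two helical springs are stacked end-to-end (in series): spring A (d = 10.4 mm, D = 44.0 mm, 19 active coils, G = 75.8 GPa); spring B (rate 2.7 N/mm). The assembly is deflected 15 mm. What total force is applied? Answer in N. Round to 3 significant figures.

k_A = Gd⁴/(8D³N_a) = (75.8×10³)(10.4⁴)/(8·44.0³·19) = 68.486 N/mm
Series: 1/k_eq = 1/68.486 + 1/2.7 = 0.38497; k_eq = 2.5976 N/mm
F = k_eq·δ = 2.5976·15 = 38.964 N

39.0 N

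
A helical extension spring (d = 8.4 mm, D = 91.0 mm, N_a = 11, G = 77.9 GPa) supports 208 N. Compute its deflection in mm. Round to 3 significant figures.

k = Gd⁴/(8D³N_a) = (77.9×10³)(8.4⁴)/(8·91.0³·11) = 5.8485 N/mm
δ = F/k = 208 / 5.8485 = 35.564 mm

35.6 mm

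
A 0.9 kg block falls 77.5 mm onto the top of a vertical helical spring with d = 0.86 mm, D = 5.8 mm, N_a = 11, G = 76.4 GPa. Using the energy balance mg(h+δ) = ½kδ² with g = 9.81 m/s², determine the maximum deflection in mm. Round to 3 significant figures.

27.6 mm

k = Gd⁴/(8D³N_a) = (76.4×10³)(0.86⁴)/(8·5.8³·11) = 2.434 N/mm
W = mg = 0.9 × 9.81 = 8.829 N
½kδ² − Wδ − Wh = 0 → δ = (W + √(W² + 2kWh))/k
δ = (8.829 + √(77.951 + 3330.92))/2.434 = (8.829 + 58.386)/2.434 = 27.615 mm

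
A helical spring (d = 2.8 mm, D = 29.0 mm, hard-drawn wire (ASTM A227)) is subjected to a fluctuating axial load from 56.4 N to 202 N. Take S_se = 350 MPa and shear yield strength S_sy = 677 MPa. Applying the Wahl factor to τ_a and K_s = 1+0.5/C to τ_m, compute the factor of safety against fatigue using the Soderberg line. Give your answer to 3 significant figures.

C = D/d = 29.0/2.8 = 10.3571; K_W = (4C−1)/(4C−4)+0.615/C = 1.1395; K_s = 1+0.5/C = 1.0483
F_a = (F_max−F_min)/2 = 72.8 N; F_m = (F_max+F_min)/2 = 129.2 N
τ_a = K_W·8F_aD/(πd³) = 1.1395 × 244.9 = 279.08 MPa
τ_m = K_s·8F_mD/(πd³) = 1.0483 × 434.64 = 455.62 MPa
Soderberg: 1/n_f = τ_a/S_se + τ_m/S_sy = 279.08/350 + 455.62/677 = 0.79736 + 0.67300 = 1.4704
n_f = 1/1.4704 = 0.6801

0.680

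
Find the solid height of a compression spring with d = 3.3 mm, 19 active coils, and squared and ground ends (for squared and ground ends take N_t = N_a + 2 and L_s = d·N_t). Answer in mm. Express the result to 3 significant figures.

69.3 mm

squared and ground ends: N_t = N_a + 2 = 19 + 2 = 21
L_s = d·N_t = 3.3 × 21 = 69.3 mm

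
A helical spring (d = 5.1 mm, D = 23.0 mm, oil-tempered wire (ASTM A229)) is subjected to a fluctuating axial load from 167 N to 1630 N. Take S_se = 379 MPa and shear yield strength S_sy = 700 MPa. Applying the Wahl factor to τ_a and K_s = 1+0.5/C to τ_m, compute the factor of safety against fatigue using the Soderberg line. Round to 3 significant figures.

C = D/d = 23.0/5.1 = 4.5098; K_W = (4C−1)/(4C−4)+0.615/C = 1.3501; K_s = 1+0.5/C = 1.1109
F_a = (F_max−F_min)/2 = 731.5 N; F_m = (F_max+F_min)/2 = 898.5 N
τ_a = K_W·8F_aD/(πd³) = 1.3501 × 322.98 = 436.04 MPa
τ_m = K_s·8F_mD/(πd³) = 1.1109 × 396.71 = 440.7 MPa
Soderberg: 1/n_f = τ_a/S_se + τ_m/S_sy = 436.04/379 + 440.7/700 = 1.15049 + 0.62956 = 1.7801
n_f = 1/1.7801 = 0.5618

0.562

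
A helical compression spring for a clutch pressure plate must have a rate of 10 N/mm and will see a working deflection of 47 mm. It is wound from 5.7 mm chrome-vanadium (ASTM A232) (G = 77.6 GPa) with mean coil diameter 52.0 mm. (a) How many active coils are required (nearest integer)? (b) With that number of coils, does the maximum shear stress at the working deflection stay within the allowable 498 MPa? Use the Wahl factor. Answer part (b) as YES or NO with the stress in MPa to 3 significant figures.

(a) 7 coils; (b) YES, τ_max = 405 MPa

N_a = Gd⁴/(8D³k) = (77.6×10³)(5.7⁴)/(8·52.0³·10) = 7.282 → N_a = 7
Actual rate k = Gd⁴/(8D³·7) = 10.403 N/mm
Working load F = kδ = 10.403·47 = 488.95 N
C = 52.0/5.7 = 9.1228; K_W = (4C−1)/(4C−4)+0.615/C = 1.1597
τ_max = K_W·8FD/(πd³) = 1.1597·349.61 = 405.46 MPa
τ_max ≤ 498 MPa → acceptable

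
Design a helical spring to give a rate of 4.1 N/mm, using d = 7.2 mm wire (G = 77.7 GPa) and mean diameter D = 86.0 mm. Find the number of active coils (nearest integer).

N_a = Gd⁴/(8D³k) = (77.7×10³ × 7.2⁴)/(8 × 86.0³ × 4.1)
    = 2.0881e+08 / 2.08626e+07 = 10.01 → 10 coils

10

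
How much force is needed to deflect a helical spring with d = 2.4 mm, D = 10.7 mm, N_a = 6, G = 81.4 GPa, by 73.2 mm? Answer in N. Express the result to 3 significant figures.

3360 N

k = Gd⁴/(8D³N_a) = (81.4×10³)(2.4⁴)/(8·10.7³·6) = 45.928 N/mm
F = k·δ = 45.928 × 73.2 = 3361.9 N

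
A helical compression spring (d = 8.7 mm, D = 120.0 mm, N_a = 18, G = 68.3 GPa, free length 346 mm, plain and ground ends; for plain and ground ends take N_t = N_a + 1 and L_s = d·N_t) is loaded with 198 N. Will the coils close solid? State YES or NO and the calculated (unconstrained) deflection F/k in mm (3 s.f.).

NO, δ = 126 mm

k = Gd⁴/(8D³N_a) = (68.3×10³)(8.7⁴)/(8·120.0³·18) = 1.5725 N/mm
N_t = 19; L_s = 8.7·19 = 165.3 mm; δ_solid = L₀ − L_s = 346 − 165.3 = 180.7 mm
δ = F/k = 198/1.5725 = 125.91 mm
δ < δ_solid → spring does not go solid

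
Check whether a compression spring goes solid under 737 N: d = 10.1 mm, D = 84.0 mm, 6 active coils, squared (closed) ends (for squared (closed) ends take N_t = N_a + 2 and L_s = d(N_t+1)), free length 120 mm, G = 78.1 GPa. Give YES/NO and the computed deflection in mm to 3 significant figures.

NO, δ = 25.8 mm

k = Gd⁴/(8D³N_a) = (78.1×10³)(10.1⁴)/(8·84.0³·6) = 28.567 N/mm
N_t = 8; L_s = 10.1·9 = 90.9 mm; δ_solid = L₀ − L_s = 120 − 90.9 = 29.1 mm
δ = F/k = 737/28.567 = 25.799 mm
δ < δ_solid → spring does not go solid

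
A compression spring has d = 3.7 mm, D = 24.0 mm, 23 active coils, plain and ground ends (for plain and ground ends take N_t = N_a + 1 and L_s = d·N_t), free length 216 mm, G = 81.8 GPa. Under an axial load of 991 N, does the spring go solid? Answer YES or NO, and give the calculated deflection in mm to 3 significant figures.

k = Gd⁴/(8D³N_a) = (81.8×10³)(3.7⁴)/(8·24.0³·23) = 6.0271 N/mm
N_t = 24; L_s = 3.7·24 = 88.8 mm; δ_solid = L₀ − L_s = 216 − 88.8 = 127.2 mm
δ = F/k = 991/6.0271 = 164.42 mm
δ ≥ δ_solid → spring goes solid

YES, δ = 164 mm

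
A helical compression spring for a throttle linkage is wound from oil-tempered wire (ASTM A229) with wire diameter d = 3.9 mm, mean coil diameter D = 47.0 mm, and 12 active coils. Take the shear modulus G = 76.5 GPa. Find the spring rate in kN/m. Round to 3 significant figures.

1.78 kN/m

k = Gd⁴/(8D³N_a) = (76.5×10³ × 3.9⁴) / (8 × 47.0³ × 12)
  = 1.76978e+07 / 9.96701e+06 = 1.7756 N/mm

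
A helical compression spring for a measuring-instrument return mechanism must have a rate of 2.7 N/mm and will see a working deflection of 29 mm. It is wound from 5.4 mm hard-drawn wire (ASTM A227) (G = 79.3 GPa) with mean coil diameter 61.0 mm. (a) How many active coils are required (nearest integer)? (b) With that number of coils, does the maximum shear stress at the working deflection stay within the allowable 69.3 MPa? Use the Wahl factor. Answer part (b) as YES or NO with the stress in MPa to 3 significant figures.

N_a = Gd⁴/(8D³k) = (79.3×10³)(5.4⁴)/(8·61.0³·2.7) = 13.75 → N_a = 14
Actual rate k = Gd⁴/(8D³·14) = 2.6524 N/mm
Working load F = kδ = 2.6524·29 = 76.92 N
C = 61.0/5.4 = 11.2963; K_W = (4C−1)/(4C−4)+0.615/C = 1.1273
τ_max = K_W·8FD/(πd³) = 1.1273·75.88 = 85.538 MPa
τ_max > 69.3 MPa → exceeds allowable

(a) 14 coils; (b) NO, τ_max = 85.5 MPa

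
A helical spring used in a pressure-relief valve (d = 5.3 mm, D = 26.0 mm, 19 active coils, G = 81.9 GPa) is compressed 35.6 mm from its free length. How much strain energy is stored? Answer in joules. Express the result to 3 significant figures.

15.3 J

k = Gd⁴/(8D³N_a) = (81.9×10³)(5.3⁴)/(8·26.0³·19) = 24.189 N/mm
U = ½kδ² = 0.5 × 24.189 × 35.6² = 15328 N·mm = 15.328 J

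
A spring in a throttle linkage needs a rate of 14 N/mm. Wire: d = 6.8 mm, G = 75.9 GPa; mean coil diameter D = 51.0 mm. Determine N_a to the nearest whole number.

N_a = Gd⁴/(8D³k) = (75.9×10³ × 6.8⁴)/(8 × 51.0³ × 14)
    = 1.62285e+08 / 1.48569e+07 = 10.92 → 11 coils

11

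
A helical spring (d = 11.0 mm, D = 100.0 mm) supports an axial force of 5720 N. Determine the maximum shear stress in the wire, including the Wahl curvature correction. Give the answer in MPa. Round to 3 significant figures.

1270 MPa

Spring index C = D/d = 100.0/11.0 = 9.0909
K_W = (4C−1)/(4C−4) + 0.615/C = 35.364/32.364 + 0.0676 = 1.1603
τ₀ = 8FD/(πd³) = 8·5720·100.0/(π·11.0³) = 4.576e+06/4181.5 = 1094.4 MPa
τ_max = K·τ₀ = 1.1603 × 1094.4 = 1269.8 MPa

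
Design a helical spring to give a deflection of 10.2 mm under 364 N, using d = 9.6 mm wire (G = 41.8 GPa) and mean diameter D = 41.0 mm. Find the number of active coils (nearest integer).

18

Required rate k = F/δ = 364/10.2 = 35.686 N/mm
N_a = Gd⁴/(8D³k) = (41.8×10³ × 9.6⁴)/(8 × 41.0³ × 35.686)
    = 3.55027e+08 / 1.96763e+07 = 18.04 → 18 coils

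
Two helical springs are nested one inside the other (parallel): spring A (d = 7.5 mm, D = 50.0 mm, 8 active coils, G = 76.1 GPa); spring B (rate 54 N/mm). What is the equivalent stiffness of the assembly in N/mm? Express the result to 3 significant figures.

84.1 N/mm

k_A = Gd⁴/(8D³N_a) = (76.1×10³)(7.5⁴)/(8·50.0³·8) = 30.098 N/mm
Parallel: k_eq = 30.098 + 54 = 84.098 N/mm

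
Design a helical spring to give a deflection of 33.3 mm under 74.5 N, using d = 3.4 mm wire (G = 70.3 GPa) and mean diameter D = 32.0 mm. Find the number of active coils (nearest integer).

16

Required rate k = F/δ = 74.5/33.3 = 2.2372 N/mm
N_a = Gd⁴/(8D³k) = (70.3×10³ × 3.4⁴)/(8 × 32.0³ × 2.2372)
    = 9.39444e+06 / 586478 = 16.02 → 16 coils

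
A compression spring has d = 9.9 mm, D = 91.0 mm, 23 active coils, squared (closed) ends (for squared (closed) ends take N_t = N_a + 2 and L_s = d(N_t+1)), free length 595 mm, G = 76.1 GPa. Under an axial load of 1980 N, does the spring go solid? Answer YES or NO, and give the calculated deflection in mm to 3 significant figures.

k = Gd⁴/(8D³N_a) = (76.1×10³)(9.9⁴)/(8·91.0³·23) = 5.2721 N/mm
N_t = 25; L_s = 9.9·26 = 257.4 mm; δ_solid = L₀ − L_s = 595 − 257.4 = 337.6 mm
δ = F/k = 1980/5.2721 = 375.56 mm
δ ≥ δ_solid → spring goes solid

YES, δ = 376 mm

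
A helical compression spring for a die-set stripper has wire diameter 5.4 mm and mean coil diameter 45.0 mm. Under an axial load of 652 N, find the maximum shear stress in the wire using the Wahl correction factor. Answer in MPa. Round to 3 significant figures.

Spring index C = D/d = 45.0/5.4 = 8.3333
K_W = (4C−1)/(4C−4) + 0.615/C = 32.333/29.333 + 0.0738 = 1.1761
τ₀ = 8FD/(πd³) = 8·652·45.0/(π·5.4³) = 234720/494.69 = 474.48 MPa
τ_max = K·τ₀ = 1.1761 × 474.48 = 558.02 MPa

558 MPa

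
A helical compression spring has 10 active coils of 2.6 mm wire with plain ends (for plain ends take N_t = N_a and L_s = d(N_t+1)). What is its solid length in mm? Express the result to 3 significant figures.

28.6 mm

plain ends: N_t = N_a = 10
L_s = d·(N_t+1) = 2.6 × 11 = 28.6 mm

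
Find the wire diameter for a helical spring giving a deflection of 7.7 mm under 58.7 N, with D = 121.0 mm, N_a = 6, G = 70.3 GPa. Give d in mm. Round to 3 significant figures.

9.80 mm

Required rate k = F/δ = 58.7/7.7 = 7.6234 N/mm
d = (8D³N_a·k / G)^(1/4) = (8·121.0³·6·7.6234 / (70.3×10³))^0.25
  = (9221.2)^0.25 = 9.7994 mm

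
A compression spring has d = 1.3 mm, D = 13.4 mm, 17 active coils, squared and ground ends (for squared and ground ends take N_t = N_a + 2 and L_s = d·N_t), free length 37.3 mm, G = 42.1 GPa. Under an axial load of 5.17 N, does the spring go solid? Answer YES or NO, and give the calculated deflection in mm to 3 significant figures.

YES, δ = 14.1 mm

k = Gd⁴/(8D³N_a) = (42.1×10³)(1.3⁴)/(8·13.4³·17) = 0.36745 N/mm
N_t = 19; L_s = 1.3·19 = 24.7 mm; δ_solid = L₀ − L_s = 37.3 − 24.7 = 12.6 mm
δ = F/k = 5.17/0.36745 = 14.07 mm
δ ≥ δ_solid → spring goes solid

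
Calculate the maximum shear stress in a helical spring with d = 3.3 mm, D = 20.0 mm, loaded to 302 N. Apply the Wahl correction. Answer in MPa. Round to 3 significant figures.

535 MPa

Spring index C = D/d = 20.0/3.3 = 6.0606
K_W = (4C−1)/(4C−4) + 0.615/C = 23.242/20.242 + 0.1015 = 1.2497
τ₀ = 8FD/(πd³) = 8·302·20.0/(π·3.3³) = 48320/112.9 = 427.99 MPa
τ_max = K·τ₀ = 1.2497 × 427.99 = 534.85 MPa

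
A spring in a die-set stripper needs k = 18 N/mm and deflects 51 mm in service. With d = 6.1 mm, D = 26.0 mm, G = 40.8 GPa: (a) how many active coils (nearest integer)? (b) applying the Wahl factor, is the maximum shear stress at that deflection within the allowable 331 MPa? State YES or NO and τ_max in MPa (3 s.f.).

N_a = Gd⁴/(8D³k) = (40.8×10³)(6.1⁴)/(8·26.0³·18) = 22.32 → N_a = 22
Actual rate k = Gd⁴/(8D³·22) = 18.262 N/mm
Working load F = kδ = 18.262·51 = 931.36 N
C = 26.0/6.1 = 4.2623; K_W = (4C−1)/(4C−4)+0.615/C = 1.3742
τ_max = K_W·8FD/(πd³) = 1.3742·271.67 = 373.32 MPa
τ_max > 331 MPa → exceeds allowable

(a) 22 coils; (b) NO, τ_max = 373 MPa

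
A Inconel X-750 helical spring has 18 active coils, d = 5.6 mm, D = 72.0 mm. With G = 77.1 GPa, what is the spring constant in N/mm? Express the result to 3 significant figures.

1.41 N/mm

k = Gd⁴/(8D³N_a) = (77.1×10³ × 5.6⁴) / (8 × 72.0³ × 18)
  = 7.5824e+07 / 5.37477e+07 = 1.4107 N/mm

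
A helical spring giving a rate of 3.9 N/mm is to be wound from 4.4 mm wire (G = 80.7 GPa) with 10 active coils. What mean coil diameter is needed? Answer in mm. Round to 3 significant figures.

45.9 mm

D = (Gd⁴/(8N_a·k))^(1/3) = (80.7×10³·4.4⁴/(8·10·3.9))^(1/3)
  = (96945.9)^(1/3) = 45.9385 mm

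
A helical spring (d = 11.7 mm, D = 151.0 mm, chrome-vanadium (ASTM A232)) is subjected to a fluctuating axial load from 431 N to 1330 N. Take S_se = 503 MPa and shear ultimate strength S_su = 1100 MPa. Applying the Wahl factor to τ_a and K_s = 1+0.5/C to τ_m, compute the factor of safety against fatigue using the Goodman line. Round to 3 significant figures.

2.28

C = D/d = 151.0/11.7 = 12.9060; K_W = (4C−1)/(4C−4)+0.615/C = 1.1106; K_s = 1+0.5/C = 1.0387
F_a = (F_max−F_min)/2 = 449.5 N; F_m = (F_max+F_min)/2 = 880.5 N
τ_a = K_W·8F_aD/(πd³) = 1.1106 × 107.92 = 119.86 MPa
τ_m = K_s·8F_mD/(πd³) = 1.0387 × 211.39 = 219.58 MPa
Goodman: 1/n_f = τ_a/S_se + τ_m/S_su = 119.86/503 + 219.58/1100 = 0.23829 + 0.19962 = 0.4379
n_f = 1/0.4379 = 2.284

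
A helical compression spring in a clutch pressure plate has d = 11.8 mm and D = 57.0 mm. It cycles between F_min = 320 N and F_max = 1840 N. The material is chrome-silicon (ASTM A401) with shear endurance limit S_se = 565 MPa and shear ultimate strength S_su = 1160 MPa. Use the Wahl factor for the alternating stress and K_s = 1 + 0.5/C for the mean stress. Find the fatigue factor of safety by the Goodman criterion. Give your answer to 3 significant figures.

C = D/d = 57.0/11.8 = 4.8305; K_W = (4C−1)/(4C−4)+0.615/C = 1.3231; K_s = 1+0.5/C = 1.1035
F_a = (F_max−F_min)/2 = 760 N; F_m = (F_max+F_min)/2 = 1080 N
τ_a = K_W·8F_aD/(πd³) = 1.3231 × 67.14 = 88.834 MPa
τ_m = K_s·8F_mD/(πd³) = 1.1035 × 95.41 = 105.29 MPa
Goodman: 1/n_f = τ_a/S_se + τ_m/S_su = 88.834/565 + 105.29/1160 = 0.15723 + 0.09076 = 0.24799
n_f = 1/0.24799 = 4.032

4.03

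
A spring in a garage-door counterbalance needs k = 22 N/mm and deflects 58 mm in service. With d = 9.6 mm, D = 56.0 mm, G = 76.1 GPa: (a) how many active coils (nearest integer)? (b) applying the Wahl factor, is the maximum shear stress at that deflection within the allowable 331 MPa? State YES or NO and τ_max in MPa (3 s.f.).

N_a = Gd⁴/(8D³k) = (76.1×10³)(9.6⁴)/(8·56.0³·22) = 20.91 → N_a = 21
Actual rate k = Gd⁴/(8D³·21) = 21.908 N/mm
Working load F = kδ = 21.908·58 = 1270.6 N
C = 56.0/9.6 = 5.8333; K_W = (4C−1)/(4C−4)+0.615/C = 1.2606
τ_max = K_W·8FD/(πd³) = 1.2606·204.8 = 258.18 MPa
τ_max ≤ 331 MPa → acceptable

(a) 21 coils; (b) YES, τ_max = 258 MPa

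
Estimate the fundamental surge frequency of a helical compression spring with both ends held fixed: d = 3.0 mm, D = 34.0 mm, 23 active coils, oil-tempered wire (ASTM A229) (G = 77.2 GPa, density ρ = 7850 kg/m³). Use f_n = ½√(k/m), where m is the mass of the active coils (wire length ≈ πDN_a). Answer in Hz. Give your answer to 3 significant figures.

39.8 Hz

k = Gd⁴/(8D³N_a) = (77.2×10³)(3.0⁴)/(8·34.0³·23) = 0.86466 N/mm = 864.66 N/m
Wire length L = πDN_a = π·34.0·23 = 2456.7 mm
m = ρ·(πd²/4)·L = 7850 × 7.0686×10⁻⁶ m² × 2.4567 m = 0.13632 kg
f_n = ½√(k/m) = 0.5·√(864.66/0.13632) = 0.5·√(6342.9) = 39.821 Hz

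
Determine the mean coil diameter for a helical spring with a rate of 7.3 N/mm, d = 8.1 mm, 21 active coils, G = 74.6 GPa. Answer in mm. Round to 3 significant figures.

64.0 mm

D = (Gd⁴/(8N_a·k))^(1/3) = (74.6×10³·8.1⁴/(8·21·7.3))^(1/3)
  = (261846)^(1/3) = 63.9758 mm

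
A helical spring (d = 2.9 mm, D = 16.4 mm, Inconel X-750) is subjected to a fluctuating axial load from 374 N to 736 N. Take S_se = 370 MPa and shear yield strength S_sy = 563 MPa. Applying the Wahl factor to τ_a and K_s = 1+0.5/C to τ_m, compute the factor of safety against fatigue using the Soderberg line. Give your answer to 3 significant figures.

C = D/d = 16.4/2.9 = 5.6552; K_W = (4C−1)/(4C−4)+0.615/C = 1.2699; K_s = 1+0.5/C = 1.0884
F_a = (F_max−F_min)/2 = 181 N; F_m = (F_max+F_min)/2 = 555 N
τ_a = K_W·8F_aD/(πd³) = 1.2699 × 309.93 = 393.57 MPa
τ_m = K_s·8F_mD/(πd³) = 1.0884 × 950.35 = 1034.4 MPa
Soderberg: 1/n_f = τ_a/S_se + τ_m/S_sy = 393.57/370 + 1034.4/563 = 1.06371 + 1.83725 = 2.901
n_f = 1/2.901 = 0.3447

0.345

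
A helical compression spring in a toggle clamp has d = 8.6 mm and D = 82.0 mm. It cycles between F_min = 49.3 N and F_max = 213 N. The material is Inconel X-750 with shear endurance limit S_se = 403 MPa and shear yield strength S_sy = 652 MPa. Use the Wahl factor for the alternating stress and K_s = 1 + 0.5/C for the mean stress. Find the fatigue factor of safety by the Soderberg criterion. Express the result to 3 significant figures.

6.83

C = D/d = 82.0/8.6 = 9.5349; K_W = (4C−1)/(4C−4)+0.615/C = 1.1524; K_s = 1+0.5/C = 1.0524
F_a = (F_max−F_min)/2 = 81.85 N; F_m = (F_max+F_min)/2 = 131.15 N
τ_a = K_W·8F_aD/(πd³) = 1.1524 × 26.871 = 30.965 MPa
τ_m = K_s·8F_mD/(πd³) = 1.0524 × 43.055 = 45.313 MPa
Soderberg: 1/n_f = τ_a/S_se + τ_m/S_sy = 30.965/403 + 45.313/652 = 0.07684 + 0.06950 = 0.14633
n_f = 1/0.14633 = 6.834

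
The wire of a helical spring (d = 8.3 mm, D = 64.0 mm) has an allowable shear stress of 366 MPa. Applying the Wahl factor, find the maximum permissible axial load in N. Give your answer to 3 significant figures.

1080 N

C = D/d = 64.0/8.3 = 7.7108
K_W = (4C−1)/(4C−4) + 0.615/C = 29.843/26.843 + 0.0798 = 1.1915
τ_max = K·8FD/(πd³) → F_max = τ_allow·πd³/(8DK)
F_max = 366·π·8.3³/(8·64.0·1.1915) = 6.5745e+05/610.06 = 1077.7 N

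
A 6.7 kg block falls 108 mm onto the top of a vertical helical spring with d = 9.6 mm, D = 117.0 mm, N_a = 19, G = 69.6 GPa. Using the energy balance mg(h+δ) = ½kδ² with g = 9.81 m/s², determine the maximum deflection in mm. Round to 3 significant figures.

k = Gd⁴/(8D³N_a) = (69.6×10³)(9.6⁴)/(8·117.0³·19) = 2.4282 N/mm
W = mg = 6.7 × 9.81 = 65.727 N
½kδ² − Wδ − Wh = 0 → δ = (W + √(W² + 2kWh))/k
δ = (65.727 + √(4320 + 34473.9))/2.4282 = (65.727 + 196.96)/2.4282 = 108.18 mm

108 mm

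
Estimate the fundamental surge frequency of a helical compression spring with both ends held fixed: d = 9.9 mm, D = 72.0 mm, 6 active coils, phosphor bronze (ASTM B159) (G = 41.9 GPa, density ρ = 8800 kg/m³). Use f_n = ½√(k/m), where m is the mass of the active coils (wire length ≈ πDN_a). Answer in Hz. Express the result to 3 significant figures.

78.2 Hz

k = Gd⁴/(8D³N_a) = (41.9×10³)(9.9⁴)/(8·72.0³·6) = 22.465 N/mm = 22465 N/m
Wire length L = πDN_a = π·72.0·6 = 1357.2 mm
m = ρ·(πd²/4)·L = 8800 × 76.977×10⁻⁶ m² × 1.3572 m = 0.91934 kg
f_n = ½√(k/m) = 0.5·√(22465/0.91934) = 0.5·√(24437) = 78.161 Hz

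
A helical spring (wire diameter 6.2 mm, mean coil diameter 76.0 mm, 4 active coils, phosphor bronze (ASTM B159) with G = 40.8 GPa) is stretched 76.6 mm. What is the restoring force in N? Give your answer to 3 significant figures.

329 N

k = Gd⁴/(8D³N_a) = (40.8×10³)(6.2⁴)/(8·76.0³·4) = 4.2918 N/mm
F = k·δ = 4.2918 × 76.6 = 328.75 N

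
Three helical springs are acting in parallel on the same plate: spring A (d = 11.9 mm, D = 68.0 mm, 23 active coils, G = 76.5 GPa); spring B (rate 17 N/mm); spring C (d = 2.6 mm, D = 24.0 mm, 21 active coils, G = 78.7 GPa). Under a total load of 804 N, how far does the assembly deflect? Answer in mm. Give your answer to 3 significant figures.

17.8 mm

k_A = Gd⁴/(8D³N_a) = (76.5×10³)(11.9⁴)/(8·68.0³·23) = 26.516 N/mm
k_C = Gd⁴/(8D³N_a) = (78.7×10³)(2.6⁴)/(8·24.0³·21) = 1.5485 N/mm
Parallel: k_eq = 26.516 + 17 + 1.5485 = 45.064 N/mm
δ = F/k_eq = 804/45.064 = 17.841 mm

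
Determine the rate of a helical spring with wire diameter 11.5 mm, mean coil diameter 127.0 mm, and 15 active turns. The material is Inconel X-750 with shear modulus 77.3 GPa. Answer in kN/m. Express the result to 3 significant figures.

5.50 kN/m

k = Gd⁴/(8D³N_a) = (77.3×10³ × 11.5⁴) / (8 × 127.0³ × 15)
  = 1.35198e+09 / 2.45806e+08 = 5.5002 N/mm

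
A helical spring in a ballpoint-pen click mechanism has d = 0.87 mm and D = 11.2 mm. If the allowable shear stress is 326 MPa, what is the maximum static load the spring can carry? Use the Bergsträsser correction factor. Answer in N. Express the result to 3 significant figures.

C = D/d = 11.2/0.87 = 12.8736
K_B = (4C+2)/(4C−3) = 53.494/48.494 = 1.1031
τ_max = K·8FD/(πd³) → F_max = τ_allow·πd³/(8DK)
F_max = 326·π·0.87³/(8·11.2·1.1031) = 674.41/98.838 = 6.8234 N

6.82 N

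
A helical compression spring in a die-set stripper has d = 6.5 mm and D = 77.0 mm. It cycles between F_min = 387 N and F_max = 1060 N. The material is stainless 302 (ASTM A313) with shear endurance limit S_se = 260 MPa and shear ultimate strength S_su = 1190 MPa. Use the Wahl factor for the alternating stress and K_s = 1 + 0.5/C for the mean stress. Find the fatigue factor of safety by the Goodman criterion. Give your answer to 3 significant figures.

0.672

C = D/d = 77.0/6.5 = 11.8462; K_W = (4C−1)/(4C−4)+0.615/C = 1.1211; K_s = 1+0.5/C = 1.0422
F_a = (F_max−F_min)/2 = 336.5 N; F_m = (F_max+F_min)/2 = 723.5 N
τ_a = K_W·8F_aD/(πd³) = 1.1211 × 240.26 = 269.34 MPa
τ_m = K_s·8F_mD/(πd³) = 1.0422 × 516.57 = 538.37 MPa
Goodman: 1/n_f = τ_a/S_se + τ_m/S_su = 269.34/260 + 538.37/1190 = 1.03594 + 0.45241 = 1.4884
n_f = 1/1.4884 = 0.6719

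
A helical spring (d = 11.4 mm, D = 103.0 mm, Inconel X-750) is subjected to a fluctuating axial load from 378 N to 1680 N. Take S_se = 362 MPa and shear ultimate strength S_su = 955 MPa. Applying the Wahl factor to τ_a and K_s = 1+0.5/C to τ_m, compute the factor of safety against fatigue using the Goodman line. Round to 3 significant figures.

C = D/d = 103.0/11.4 = 9.0351; K_W = (4C−1)/(4C−4)+0.615/C = 1.1614; K_s = 1+0.5/C = 1.0553
F_a = (F_max−F_min)/2 = 651 N; F_m = (F_max+F_min)/2 = 1029 N
τ_a = K_W·8F_aD/(πd³) = 1.1614 × 115.25 = 133.85 MPa
τ_m = K_s·8F_mD/(πd³) = 1.0553 × 182.17 = 192.25 MPa
Goodman: 1/n_f = τ_a/S_se + τ_m/S_su = 133.85/362 + 192.25/955 = 0.36976 + 0.20131 = 0.57107
n_f = 1/0.57107 = 1.751

1.75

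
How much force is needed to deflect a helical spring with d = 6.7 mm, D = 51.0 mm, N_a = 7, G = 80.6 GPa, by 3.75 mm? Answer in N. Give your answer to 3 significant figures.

k = Gd⁴/(8D³N_a) = (80.6×10³)(6.7⁴)/(8·51.0³·7) = 21.864 N/mm
F = k·δ = 21.864 × 3.75 = 81.991 N

82.0 N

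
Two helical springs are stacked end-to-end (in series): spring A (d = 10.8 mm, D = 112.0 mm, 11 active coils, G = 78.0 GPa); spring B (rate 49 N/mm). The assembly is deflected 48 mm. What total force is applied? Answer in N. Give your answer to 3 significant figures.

k_A = Gd⁴/(8D³N_a) = (78.0×10³)(10.8⁴)/(8·112.0³·11) = 8.5833 N/mm
Series: 1/k_eq = 1/8.5833 + 1/49 = 0.13691; k_eq = 7.3039 N/mm
F = k_eq·δ = 7.3039·48 = 350.59 N

351 N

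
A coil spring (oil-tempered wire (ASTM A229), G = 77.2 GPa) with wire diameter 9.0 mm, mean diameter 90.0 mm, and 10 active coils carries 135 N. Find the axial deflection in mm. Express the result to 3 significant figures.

15.5 mm

k = Gd⁴/(8D³N_a) = (77.2×10³)(9.0⁴)/(8·90.0³·10) = 8.685 N/mm
δ = F/k = 135 / 8.685 = 15.544 mm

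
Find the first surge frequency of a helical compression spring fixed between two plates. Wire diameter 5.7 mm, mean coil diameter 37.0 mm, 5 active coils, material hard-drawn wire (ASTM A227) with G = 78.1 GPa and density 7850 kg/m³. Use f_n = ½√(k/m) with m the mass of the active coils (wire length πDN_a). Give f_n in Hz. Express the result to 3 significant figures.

296 Hz

k = Gd⁴/(8D³N_a) = (78.1×10³)(5.7⁴)/(8·37.0³·5) = 40.69 N/mm = 40690 N/m
Wire length L = πDN_a = π·37.0·5 = 581.19 mm
m = ρ·(πd²/4)·L = 7850 × 25.518×10⁻⁶ m² × 0.58119 m = 0.11642 kg
f_n = ½√(k/m) = 0.5·√(40690/0.11642) = 0.5·√(3.4951e+05) = 295.6 Hz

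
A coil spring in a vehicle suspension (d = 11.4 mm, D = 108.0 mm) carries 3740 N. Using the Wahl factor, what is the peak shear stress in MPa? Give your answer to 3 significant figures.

Spring index C = D/d = 108.0/11.4 = 9.4737
K_W = (4C−1)/(4C−4) + 0.615/C = 36.895/33.895 + 0.0649 = 1.1534
τ₀ = 8FD/(πd³) = 8·3740·108.0/(π·11.4³) = 3.23136e+06/4654.4 = 694.26 MPa
τ_max = K·τ₀ = 1.1534 × 694.26 = 800.78 MPa

801 MPa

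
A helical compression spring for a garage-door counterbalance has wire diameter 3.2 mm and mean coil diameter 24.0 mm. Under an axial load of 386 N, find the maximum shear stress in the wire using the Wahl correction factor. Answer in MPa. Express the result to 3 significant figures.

Spring index C = D/d = 24.0/3.2 = 7.5000
K_W = (4C−1)/(4C−4) + 0.615/C = 29.000/26.000 + 0.0820 = 1.1974
τ₀ = 8FD/(πd³) = 8·386·24.0/(π·3.2³) = 74112/102.94 = 719.93 MPa
τ_max = K·τ₀ = 1.1974 × 719.93 = 862.03 MPa

862 MPa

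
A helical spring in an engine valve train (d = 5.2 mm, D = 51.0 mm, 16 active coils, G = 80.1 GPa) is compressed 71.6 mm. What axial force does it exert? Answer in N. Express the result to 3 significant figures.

247 N

k = Gd⁴/(8D³N_a) = (80.1×10³)(5.2⁴)/(8·51.0³·16) = 3.4493 N/mm
F = k·δ = 3.4493 × 71.6 = 246.97 N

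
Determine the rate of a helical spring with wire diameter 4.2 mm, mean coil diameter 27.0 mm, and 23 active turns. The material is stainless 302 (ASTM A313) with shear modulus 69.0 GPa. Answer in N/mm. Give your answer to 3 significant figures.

5.93 N/mm

k = Gd⁴/(8D³N_a) = (69.0×10³ × 4.2⁴) / (8 × 27.0³ × 23)
  = 2.14707e+07 / 3.62167e+06 = 5.9284 N/mm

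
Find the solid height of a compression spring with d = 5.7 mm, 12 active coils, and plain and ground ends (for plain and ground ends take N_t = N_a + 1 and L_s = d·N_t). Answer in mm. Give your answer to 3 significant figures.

plain and ground ends: N_t = N_a + 1 = 12 + 1 = 13
L_s = d·N_t = 5.7 × 13 = 74.1 mm

74.1 mm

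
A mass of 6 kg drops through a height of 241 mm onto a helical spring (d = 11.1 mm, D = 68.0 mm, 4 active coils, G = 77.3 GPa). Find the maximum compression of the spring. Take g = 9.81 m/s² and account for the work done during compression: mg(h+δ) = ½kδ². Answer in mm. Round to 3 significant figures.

16.1 mm

k = Gd⁴/(8D³N_a) = (77.3×10³)(11.1⁴)/(8·68.0³·4) = 116.63 N/mm
W = mg = 6 × 9.81 = 58.86 N
½kδ² − Wδ − Wh = 0 → δ = (W + √(W² + 2kWh))/k
δ = (58.86 + √(3464.5 + 3.30874e+06))/116.63 = (58.86 + 1819.9)/116.63 = 16.11 mm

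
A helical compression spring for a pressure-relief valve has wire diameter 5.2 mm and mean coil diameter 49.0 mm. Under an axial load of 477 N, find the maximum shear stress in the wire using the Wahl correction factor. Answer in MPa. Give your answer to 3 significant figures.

Spring index C = D/d = 49.0/5.2 = 9.4231
K_W = (4C−1)/(4C−4) + 0.615/C = 36.692/33.692 + 0.0653 = 1.1543
τ₀ = 8FD/(πd³) = 8·477·49.0/(π·5.2³) = 186984/441.73 = 423.3 MPa
τ_max = K·τ₀ = 1.1543 × 423.3 = 488.61 MPa

489 MPa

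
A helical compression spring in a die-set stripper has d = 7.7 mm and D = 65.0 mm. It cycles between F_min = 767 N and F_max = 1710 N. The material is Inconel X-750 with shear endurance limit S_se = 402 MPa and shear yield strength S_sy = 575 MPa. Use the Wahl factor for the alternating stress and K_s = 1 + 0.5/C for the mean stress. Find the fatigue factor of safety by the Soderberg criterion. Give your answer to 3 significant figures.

C = D/d = 65.0/7.7 = 8.4416; K_W = (4C−1)/(4C−4)+0.615/C = 1.1736; K_s = 1+0.5/C = 1.0592
F_a = (F_max−F_min)/2 = 471.5 N; F_m = (F_max+F_min)/2 = 1238.5 N
τ_a = K_W·8F_aD/(πd³) = 1.1736 × 170.95 = 200.63 MPa
τ_m = K_s·8F_mD/(πd³) = 1.0592 × 449.03 = 475.63 MPa
Soderberg: 1/n_f = τ_a/S_se + τ_m/S_sy = 200.63/402 + 475.63/575 = 0.49908 + 0.82718 = 1.3263
n_f = 1/1.3263 = 0.754

0.754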